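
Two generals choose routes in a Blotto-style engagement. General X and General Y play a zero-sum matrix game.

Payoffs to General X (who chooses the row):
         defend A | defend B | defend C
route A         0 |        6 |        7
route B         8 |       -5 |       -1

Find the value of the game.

48/19

Column defend C is strictly dominated by defend B for General Y (it gives General X more in every row).
The remaining 2×2 game on (route A, route B) × (defend A, defend B) has no saddle point. Let General X play route A with probability p; indifference gives 8(1−p) = 6p − 5(1−p), so p = 13/19.
Similarly General Y's optimal q on defend A is 11/19, and the value is 0·(11/19) + (6)·(8/19) = 48/19.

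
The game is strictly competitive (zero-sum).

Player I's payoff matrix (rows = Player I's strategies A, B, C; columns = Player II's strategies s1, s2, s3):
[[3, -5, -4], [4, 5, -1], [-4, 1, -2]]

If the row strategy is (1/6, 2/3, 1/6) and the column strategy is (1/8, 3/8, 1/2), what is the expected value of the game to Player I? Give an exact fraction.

23/48

Against (1/8, 3/8, 1/2), each row's expected payoff is A: -7/2; B: 15/8; C: -9/8.
Taking the (1/6, 2/3, 1/6)-weighted average: (1/6)·(-7/2) + (2/3)·(15/8) + (1/6)·(-9/8) = 23/48.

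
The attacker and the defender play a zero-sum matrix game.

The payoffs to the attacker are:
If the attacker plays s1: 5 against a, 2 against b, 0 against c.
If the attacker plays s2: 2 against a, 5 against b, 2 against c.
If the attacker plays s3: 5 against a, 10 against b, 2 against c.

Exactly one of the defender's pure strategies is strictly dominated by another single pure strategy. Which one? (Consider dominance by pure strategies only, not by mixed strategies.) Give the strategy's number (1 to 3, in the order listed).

The defender prefers columns that give the attacker less. Compare b with c: 0 < 2, 2 < 5, 2 < 10.
So c strictly dominates b for the defender; b is strictly dominated.

2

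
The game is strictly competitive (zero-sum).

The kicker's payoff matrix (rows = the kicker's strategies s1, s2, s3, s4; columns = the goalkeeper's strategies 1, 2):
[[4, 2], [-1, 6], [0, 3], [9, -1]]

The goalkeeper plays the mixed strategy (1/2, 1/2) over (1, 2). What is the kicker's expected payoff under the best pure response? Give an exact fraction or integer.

s1: (4)·(1/2) + (2)·(1/2) = 3.
s2: (-1)·(1/2) + (6)·(1/2) = 5/2.
s3: (0)·(1/2) + (3)·(1/2) = 3/2.
s4: (9)·(1/2) + (-1)·(1/2) = 4.
The best pure response is s4 with expected payoff 4.

4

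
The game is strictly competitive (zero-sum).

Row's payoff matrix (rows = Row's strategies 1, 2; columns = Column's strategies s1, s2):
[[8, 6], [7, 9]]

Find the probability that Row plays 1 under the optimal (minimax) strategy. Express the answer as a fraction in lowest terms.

Row minima are 6 and 7, so Row's maximin is 7; column maxima are 8 and 9, so Column's minimax is 8. These differ, so the equilibrium is in mixed strategies.
Let Row play 1 with probability p. Column is indifferent when 8p + 7(1−p) = 6p + 9(1−p), giving p = 1/2.

1/2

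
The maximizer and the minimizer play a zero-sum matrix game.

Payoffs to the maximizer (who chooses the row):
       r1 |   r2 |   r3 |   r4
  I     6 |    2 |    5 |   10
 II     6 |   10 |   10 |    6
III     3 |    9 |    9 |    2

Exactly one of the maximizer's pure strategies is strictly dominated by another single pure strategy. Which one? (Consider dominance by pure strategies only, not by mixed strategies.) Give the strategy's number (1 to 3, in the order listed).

Compare III with II: 6 > 3, 10 > 9, 10 > 9, 6 > 2.
So II strictly dominates III for the maximizer; III is strictly dominated.

3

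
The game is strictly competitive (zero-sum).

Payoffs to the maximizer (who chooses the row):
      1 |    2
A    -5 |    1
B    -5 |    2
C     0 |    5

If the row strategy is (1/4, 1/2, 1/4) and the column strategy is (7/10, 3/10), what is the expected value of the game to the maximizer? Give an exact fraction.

Against (7/10, 3/10), each row's expected payoff is A: -16/5; B: -29/10; C: 3/2.
Taking the (1/4, 1/2, 1/4)-weighted average: (1/4)·(-16/5) + (1/2)·(-29/10) + (1/4)·(3/2) = -15/8.

-15/8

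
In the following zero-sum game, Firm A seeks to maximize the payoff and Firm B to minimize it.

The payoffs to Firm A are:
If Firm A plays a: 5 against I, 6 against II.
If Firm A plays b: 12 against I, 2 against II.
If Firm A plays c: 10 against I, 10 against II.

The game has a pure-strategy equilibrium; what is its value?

10

Row minima: 5, 2, 10 → Firm A's maximin is 10.
Column maxima: 12, 10 → Firm B's minimax is 10.
They coincide at (c, II), so the value is 10.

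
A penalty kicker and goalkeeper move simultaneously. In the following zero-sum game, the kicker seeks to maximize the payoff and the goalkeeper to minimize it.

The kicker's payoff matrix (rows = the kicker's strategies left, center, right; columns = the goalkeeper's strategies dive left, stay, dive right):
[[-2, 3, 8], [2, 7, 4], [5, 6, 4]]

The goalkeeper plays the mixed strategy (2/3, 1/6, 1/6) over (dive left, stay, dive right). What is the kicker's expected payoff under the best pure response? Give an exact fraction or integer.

5

left: (-2)·(2/3) + (3)·(1/6) + (8)·(1/6) = 1/2.
center: (2)·(2/3) + (7)·(1/6) + (4)·(1/6) = 19/6.
right: (5)·(2/3) + (6)·(1/6) + (4)·(1/6) = 5.
The best pure response is right with expected payoff 5.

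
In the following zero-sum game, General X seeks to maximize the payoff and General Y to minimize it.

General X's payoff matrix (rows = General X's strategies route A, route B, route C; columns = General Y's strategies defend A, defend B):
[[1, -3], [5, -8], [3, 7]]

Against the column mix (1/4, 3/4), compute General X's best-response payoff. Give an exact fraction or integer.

6

route A: (1)·(1/4) + (-3)·(3/4) = -2.
route B: (5)·(1/4) + (-8)·(3/4) = -19/4.
route C: (3)·(1/4) + (7)·(3/4) = 6.
The best pure response is route C with expected payoff 6.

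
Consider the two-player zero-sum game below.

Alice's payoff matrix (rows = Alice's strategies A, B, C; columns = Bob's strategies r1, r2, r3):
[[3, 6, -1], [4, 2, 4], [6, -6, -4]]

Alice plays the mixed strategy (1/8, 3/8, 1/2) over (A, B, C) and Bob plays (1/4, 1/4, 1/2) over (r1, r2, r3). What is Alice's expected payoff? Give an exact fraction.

17/32

Against (1/4, 1/4, 1/2), each row's expected payoff is A: 7/4; B: 7/2; C: -2.
Taking the (1/8, 3/8, 1/2)-weighted average: (1/8)·(7/4) + (3/8)·(7/2) + (1/2)·(-2) = 17/32.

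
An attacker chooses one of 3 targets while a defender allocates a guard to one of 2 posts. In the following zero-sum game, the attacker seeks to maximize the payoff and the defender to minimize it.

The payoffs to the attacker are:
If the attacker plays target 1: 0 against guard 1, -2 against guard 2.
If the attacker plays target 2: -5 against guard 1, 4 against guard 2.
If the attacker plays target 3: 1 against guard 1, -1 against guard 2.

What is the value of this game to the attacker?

-1/11

Row target 1 is strictly dominated by row target 3, so the attacker never plays it.
The remaining 2×2 game on (target 2, target 3) × (guard 1, guard 2) has no saddle point. Let the attacker play target 2 with probability p; indifference gives −5p + (1−p) = 4p − (1−p), so p = 2/11.
Similarly the defender's optimal q on guard 1 is 5/11, and the value is -5·(5/11) + (4)·(6/11) = -1/11.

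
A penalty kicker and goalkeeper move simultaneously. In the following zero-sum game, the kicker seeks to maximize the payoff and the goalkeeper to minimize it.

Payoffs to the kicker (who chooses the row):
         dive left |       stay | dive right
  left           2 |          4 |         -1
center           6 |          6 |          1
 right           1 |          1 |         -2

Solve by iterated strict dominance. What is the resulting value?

1

Row right is strictly dominated by row left (2>1, 4>1, -1>-2); eliminate right.
Column stay is strictly dominated by dive right for the goalkeeper (-1<4, 1<6); eliminate stay.
Row left is strictly dominated by row center (6>2, 1>-1); eliminate left.
Column dive left is strictly dominated by dive right for the goalkeeper (1<6); eliminate dive left.
Only (center, dive right) remains, with payoff 1.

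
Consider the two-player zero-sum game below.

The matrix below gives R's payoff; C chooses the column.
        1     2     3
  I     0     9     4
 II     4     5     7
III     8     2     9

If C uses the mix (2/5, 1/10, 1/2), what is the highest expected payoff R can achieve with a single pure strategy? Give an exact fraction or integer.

I: (0)·(2/5) + (9)·(1/10) + (4)·(1/2) = 29/10.
II: (4)·(2/5) + (5)·(1/10) + (7)·(1/2) = 28/5.
III: (8)·(2/5) + (2)·(1/10) + (9)·(1/2) = 79/10.
The best pure response is III with expected payoff 79/10.

79/10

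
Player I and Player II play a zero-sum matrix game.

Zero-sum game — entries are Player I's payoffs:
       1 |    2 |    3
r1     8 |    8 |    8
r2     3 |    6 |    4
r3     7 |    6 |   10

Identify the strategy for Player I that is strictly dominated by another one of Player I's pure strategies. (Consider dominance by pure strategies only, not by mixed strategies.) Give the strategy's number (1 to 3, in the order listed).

2

Compare r2 with r1: 8 > 3, 8 > 6, 8 > 4.
So r1 strictly dominates r2 for Player I; r2 is strictly dominated.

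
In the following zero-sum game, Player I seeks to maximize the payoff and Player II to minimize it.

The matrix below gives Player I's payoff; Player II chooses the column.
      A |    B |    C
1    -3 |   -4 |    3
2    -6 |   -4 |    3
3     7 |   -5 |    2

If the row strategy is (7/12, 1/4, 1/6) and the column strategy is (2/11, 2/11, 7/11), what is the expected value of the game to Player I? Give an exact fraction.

2/3

Against (2/11, 2/11, 7/11), each row's expected payoff is 1: 7/11; 2: 1/11; 3: 18/11.
Taking the (7/12, 1/4, 1/6)-weighted average: (7/12)·(7/11) + (1/4)·(1/11) + (1/6)·(18/11) = 2/3.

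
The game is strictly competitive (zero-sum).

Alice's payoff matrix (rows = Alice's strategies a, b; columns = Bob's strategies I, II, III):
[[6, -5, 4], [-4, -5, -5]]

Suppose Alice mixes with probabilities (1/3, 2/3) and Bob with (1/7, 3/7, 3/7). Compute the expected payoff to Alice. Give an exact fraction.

Against (1/7, 3/7, 3/7), each row's expected payoff is a: 3/7; b: -34/7.
Taking the (1/3, 2/3)-weighted average: (1/3)·(3/7) + (2/3)·(-34/7) = -65/21.

-65/21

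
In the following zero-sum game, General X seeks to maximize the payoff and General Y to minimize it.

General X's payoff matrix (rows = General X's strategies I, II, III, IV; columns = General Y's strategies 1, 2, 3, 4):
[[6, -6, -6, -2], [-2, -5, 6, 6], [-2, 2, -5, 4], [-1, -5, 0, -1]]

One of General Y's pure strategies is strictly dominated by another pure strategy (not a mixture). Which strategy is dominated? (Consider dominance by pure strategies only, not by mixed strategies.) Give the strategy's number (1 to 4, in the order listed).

General Y prefers columns that give General X less. Compare 4 with 2: -6 < -2, -5 < 6, 2 < 4, -5 < -1.
So 2 strictly dominates 4 for General Y; 4 is strictly dominated.

4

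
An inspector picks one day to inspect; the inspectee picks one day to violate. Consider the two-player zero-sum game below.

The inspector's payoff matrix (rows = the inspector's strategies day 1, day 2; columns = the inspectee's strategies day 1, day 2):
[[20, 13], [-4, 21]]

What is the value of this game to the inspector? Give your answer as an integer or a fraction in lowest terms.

Row minima are 13 and -4, so the inspector's maximin is 13; column maxima are 20 and 21, so the inspectee's minimax is 20. These differ, so the equilibrium is in mixed strategies.
Let the inspector play day 1 with probability p. The inspectee is indifferent when 20p − 4(1−p) = 13p + 21(1−p), giving p = 25/32.
Let the inspectee play day 1 with probability q. The inspector is indifferent when 20q + 13(1−q) = −4q + 21(1−q), giving q = 1/4.
The value is 20·(1/4) + (13)·(3/4) = 59/4.

59/4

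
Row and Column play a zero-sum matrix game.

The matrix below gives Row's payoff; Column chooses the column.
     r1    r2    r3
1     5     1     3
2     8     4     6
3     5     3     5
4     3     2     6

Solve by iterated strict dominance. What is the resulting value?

4

Row 3 is strictly dominated by row 2 (8>5, 4>3, 6>5); eliminate 3.
Column r3 is strictly dominated by r2 for Column (1<3, 4<6, 2<6); eliminate r3.
Column r1 is strictly dominated by r2 for Column (1<5, 4<8, 2<3); eliminate r1.
Row 1 is strictly dominated by row 2 (4>1); eliminate 1.
Row 4 is strictly dominated by row 2 (4>2); eliminate 4.
Only (2, r2) remains, with payoff 4.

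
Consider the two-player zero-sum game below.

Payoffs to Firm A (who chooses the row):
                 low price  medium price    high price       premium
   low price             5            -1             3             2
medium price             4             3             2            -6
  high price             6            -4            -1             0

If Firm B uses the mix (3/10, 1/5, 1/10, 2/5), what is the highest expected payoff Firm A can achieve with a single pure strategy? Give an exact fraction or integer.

12/5

low price: (5)·(3/10) + (-1)·(1/5) + (3)·(1/10) + (2)·(2/5) = 12/5.
medium price: (4)·(3/10) + (3)·(1/5) + (2)·(1/10) + (-6)·(2/5) = -2/5.
high price: (6)·(3/10) + (-4)·(1/5) + (-1)·(1/10) + (0)·(2/5) = 9/10.
The best pure response is low price with expected payoff 12/5.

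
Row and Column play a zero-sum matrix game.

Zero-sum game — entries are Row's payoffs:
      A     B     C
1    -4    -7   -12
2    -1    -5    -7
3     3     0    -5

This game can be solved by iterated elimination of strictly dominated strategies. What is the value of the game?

Column B is strictly dominated by C for Column (-12<-7, -7<-5, -5<0); eliminate B.
Column A is strictly dominated by C for Column (-12<-4, -7<-1, -5<3); eliminate A.
Row 1 is strictly dominated by row 2 (-7>-12); eliminate 1.
Row 2 is strictly dominated by row 3 (-5>-7); eliminate 2.
Only (3, C) remains, with payoff -5.

-5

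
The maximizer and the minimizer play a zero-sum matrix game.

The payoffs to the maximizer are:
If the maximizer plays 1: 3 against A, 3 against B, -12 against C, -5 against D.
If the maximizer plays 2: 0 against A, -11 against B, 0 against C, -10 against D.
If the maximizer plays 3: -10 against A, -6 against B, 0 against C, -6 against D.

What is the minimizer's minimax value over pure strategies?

The worst case (largest entry) in each column is A: 3, B: 3, C: 0, D: -5.
The best (smallest) of these is -5.

-5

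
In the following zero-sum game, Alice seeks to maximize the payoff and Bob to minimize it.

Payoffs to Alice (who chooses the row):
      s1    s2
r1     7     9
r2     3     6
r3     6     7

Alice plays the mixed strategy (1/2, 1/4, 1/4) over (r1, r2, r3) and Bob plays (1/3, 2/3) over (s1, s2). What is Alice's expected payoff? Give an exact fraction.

85/12

Against (1/3, 2/3), each row's expected payoff is r1: 25/3; r2: 5; r3: 20/3.
Taking the (1/2, 1/4, 1/4)-weighted average: (1/2)·(25/3) + (1/4)·(5) + (1/4)·(20/3) = 85/12.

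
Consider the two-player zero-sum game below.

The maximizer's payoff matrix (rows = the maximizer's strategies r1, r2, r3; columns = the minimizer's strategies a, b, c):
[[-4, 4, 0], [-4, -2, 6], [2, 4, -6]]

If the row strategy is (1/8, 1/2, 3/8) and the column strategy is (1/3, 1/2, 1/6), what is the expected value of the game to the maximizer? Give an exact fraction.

1/24

Against (1/3, 1/2, 1/6), each row's expected payoff is r1: 2/3; r2: -4/3; r3: 5/3.
Taking the (1/8, 1/2, 3/8)-weighted average: (1/8)·(2/3) + (1/2)·(-4/3) + (3/8)·(5/3) = 1/24.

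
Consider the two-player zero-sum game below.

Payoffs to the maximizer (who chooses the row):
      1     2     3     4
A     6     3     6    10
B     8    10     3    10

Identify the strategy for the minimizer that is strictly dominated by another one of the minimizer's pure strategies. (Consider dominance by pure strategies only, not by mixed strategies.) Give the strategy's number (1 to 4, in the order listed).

The minimizer prefers columns that give the maximizer less. Compare 4 with 1: 6 < 10, 8 < 10.
So 1 strictly dominates 4 for the minimizer; 4 is strictly dominated.

4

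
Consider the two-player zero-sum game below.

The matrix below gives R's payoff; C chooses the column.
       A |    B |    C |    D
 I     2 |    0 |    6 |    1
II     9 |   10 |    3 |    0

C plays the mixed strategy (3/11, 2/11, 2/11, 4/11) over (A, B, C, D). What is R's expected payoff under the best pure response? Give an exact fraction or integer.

53/11

I: (2)·(3/11) + (0)·(2/11) + (6)·(2/11) + (1)·(4/11) = 2.
II: (9)·(3/11) + (10)·(2/11) + (3)·(2/11) + (0)·(4/11) = 53/11.
The best pure response is II with expected payoff 53/11.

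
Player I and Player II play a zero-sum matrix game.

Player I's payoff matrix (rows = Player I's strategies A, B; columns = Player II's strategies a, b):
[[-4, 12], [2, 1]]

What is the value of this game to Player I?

Row minima are -4 and 1, so Player I's maximin is 1; column maxima are 2 and 12, so Player II's minimax is 2. These differ, so the equilibrium is in mixed strategies.
Let Player I play A with probability p. Player II is indifferent when −4p + 2(1−p) = 12p + (1−p), giving p = 1/17.
Let Player II play a with probability q. Player I is indifferent when −4q + 12(1−q) = 2q + (1−q), giving q = 11/17.
The value is -4·(11/17) + (12)·(6/17) = 28/17.

28/17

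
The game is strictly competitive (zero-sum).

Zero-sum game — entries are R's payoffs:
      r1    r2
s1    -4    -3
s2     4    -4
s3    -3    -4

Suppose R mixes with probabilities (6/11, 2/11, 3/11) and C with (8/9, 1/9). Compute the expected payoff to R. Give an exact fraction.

Against (8/9, 1/9), each row's expected payoff is s1: -35/9; s2: 28/9; s3: -28/9.
Taking the (6/11, 2/11, 3/11)-weighted average: (6/11)·(-35/9) + (2/11)·(28/9) + (3/11)·(-28/9) = -238/99.

-238/99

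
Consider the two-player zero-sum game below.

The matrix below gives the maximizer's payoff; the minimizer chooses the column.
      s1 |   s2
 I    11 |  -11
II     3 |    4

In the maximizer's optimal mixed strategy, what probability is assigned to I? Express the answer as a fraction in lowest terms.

Row minima are -11 and 3, so the maximizer's maximin is 3; column maxima are 11 and 4, so the minimizer's minimax is 4. These differ, so the equilibrium is in mixed strategies.
Let the maximizer play I with probability p. The minimizer is indifferent when 11p + 3(1−p) = −11p + 4(1−p), giving p = 1/23.

1/23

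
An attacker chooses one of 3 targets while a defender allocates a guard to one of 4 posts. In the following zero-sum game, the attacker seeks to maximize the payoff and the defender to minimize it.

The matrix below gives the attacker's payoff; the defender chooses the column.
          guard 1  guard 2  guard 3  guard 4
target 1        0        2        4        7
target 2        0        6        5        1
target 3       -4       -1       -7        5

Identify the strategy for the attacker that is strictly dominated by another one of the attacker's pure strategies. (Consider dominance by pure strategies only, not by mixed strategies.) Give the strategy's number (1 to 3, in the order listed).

Compare target 3 with target 1: 0 > -4, 2 > -1, 4 > -7, 7 > 5.
So target 1 strictly dominates target 3 for the attacker; target 3 is strictly dominated.

3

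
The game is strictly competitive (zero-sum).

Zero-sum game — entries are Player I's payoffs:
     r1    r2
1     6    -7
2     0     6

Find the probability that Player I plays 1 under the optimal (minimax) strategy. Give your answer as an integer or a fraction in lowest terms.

6/19

Row minima are -7 and 0, so Player I's maximin is 0; column maxima are 6 and 6, so Player II's minimax is 6. These differ, so the equilibrium is in mixed strategies.
Let Player I play 1 with probability p. Player II is indifferent when 6p = −7p + 6(1−p), giving p = 6/19.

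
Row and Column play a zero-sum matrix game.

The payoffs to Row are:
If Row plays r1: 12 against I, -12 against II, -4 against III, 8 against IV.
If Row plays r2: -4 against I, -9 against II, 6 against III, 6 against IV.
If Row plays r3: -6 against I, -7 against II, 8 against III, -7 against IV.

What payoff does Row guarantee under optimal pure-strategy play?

-7

Row minima: -12, -9, -7 → Row's maximin is -7.
Column maxima: 12, -7, 8, 8 → Column's minimax is -7.
They coincide at (r3, II), so the value is -7.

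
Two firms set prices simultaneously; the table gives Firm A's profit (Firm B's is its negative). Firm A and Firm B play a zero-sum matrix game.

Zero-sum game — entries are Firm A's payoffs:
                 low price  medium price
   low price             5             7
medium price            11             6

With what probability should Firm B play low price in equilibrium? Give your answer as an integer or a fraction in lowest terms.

1/7

Row minima are 5 and 6, so Firm A's maximin is 6; column maxima are 11 and 7, so Firm B's minimax is 7. These differ, so the equilibrium is in mixed strategies.
Let Firm B play low price with probability q. Firm A is indifferent when 5q + 7(1−q) = 11q + 6(1−q), giving q = 1/7.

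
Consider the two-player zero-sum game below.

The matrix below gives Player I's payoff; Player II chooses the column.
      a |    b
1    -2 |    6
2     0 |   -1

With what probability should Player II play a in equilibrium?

Row minima are -2 and -1, so Player I's maximin is -1; column maxima are 0 and 6, so Player II's minimax is 0. These differ, so the equilibrium is in mixed strategies.
Let Player II play a with probability q. Player I is indifferent when −2q + 6(1−q) = −(1−q), giving q = 7/9.

7/9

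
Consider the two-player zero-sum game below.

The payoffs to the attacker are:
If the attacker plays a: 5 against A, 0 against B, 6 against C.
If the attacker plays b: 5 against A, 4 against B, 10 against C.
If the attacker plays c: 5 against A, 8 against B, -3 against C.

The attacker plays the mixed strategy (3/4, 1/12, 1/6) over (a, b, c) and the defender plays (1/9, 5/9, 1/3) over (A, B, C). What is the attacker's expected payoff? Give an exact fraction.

Against (1/9, 5/9, 1/3), each row's expected payoff is a: 23/9; b: 55/9; c: 4.
Taking the (3/4, 1/12, 1/6)-weighted average: (3/4)·(23/9) + (1/12)·(55/9) + (1/6)·(4) = 167/54.

167/54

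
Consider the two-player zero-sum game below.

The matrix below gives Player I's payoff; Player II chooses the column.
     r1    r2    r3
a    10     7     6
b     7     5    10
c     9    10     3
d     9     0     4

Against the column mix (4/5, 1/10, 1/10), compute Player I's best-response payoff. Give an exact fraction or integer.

93/10

a: (10)·(4/5) + (7)·(1/10) + (6)·(1/10) = 93/10.
b: (7)·(4/5) + (5)·(1/10) + (10)·(1/10) = 71/10.
c: (9)·(4/5) + (10)·(1/10) + (3)·(1/10) = 17/2.
d: (9)·(4/5) + (0)·(1/10) + (4)·(1/10) = 38/5.
The best pure response is a with expected payoff 93/10.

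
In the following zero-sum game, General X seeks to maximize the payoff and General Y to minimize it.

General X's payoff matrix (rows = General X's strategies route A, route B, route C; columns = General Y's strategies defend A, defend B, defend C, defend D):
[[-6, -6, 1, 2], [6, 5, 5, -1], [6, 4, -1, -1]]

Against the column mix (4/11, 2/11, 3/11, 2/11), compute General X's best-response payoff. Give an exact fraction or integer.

route A: (-6)·(4/11) + (-6)·(2/11) + (1)·(3/11) + (2)·(2/11) = -29/11.
route B: (6)·(4/11) + (5)·(2/11) + (5)·(3/11) + (-1)·(2/11) = 47/11.
route C: (6)·(4/11) + (4)·(2/11) + (-1)·(3/11) + (-1)·(2/11) = 27/11.
The best pure response is route B with expected payoff 47/11.

47/11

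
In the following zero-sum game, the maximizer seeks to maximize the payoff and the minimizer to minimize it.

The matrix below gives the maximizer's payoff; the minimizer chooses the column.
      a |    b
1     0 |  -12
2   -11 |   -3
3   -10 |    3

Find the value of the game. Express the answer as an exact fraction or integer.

Row 2 is strictly dominated by row 3, so the maximizer never plays it.
The remaining 2×2 game on (1, 3) × (a, b) has no saddle point. Let the maximizer play 1 with probability p; indifference gives −10(1−p) = −12p + 3(1−p), so p = 13/25.
Similarly the minimizer's optimal q on a is 3/5, and the value is 0·(3/5) + (-12)·(2/5) = -24/5.

-24/5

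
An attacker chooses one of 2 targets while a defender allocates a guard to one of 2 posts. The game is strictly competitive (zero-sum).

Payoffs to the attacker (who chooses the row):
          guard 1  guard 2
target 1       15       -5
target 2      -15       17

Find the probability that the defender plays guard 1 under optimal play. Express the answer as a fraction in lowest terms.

11/26

Row minima are -5 and -15, so the attacker's maximin is -5; column maxima are 15 and 17, so the defender's minimax is 15. These differ, so the equilibrium is in mixed strategies.
Let the defender play guard 1 with probability q. The attacker is indifferent when 15q − 5(1−q) = −15q + 17(1−q), giving q = 11/26.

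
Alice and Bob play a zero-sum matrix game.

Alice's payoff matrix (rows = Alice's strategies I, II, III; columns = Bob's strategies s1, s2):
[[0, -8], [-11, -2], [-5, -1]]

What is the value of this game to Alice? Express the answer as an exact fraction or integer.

-10/3

Row II is strictly dominated by row III, so Alice never plays it.
The remaining 2×2 game on (I, III) × (s1, s2) has no saddle point. Let Alice play I with probability p; indifference gives −5(1−p) = −8p − (1−p), so p = 1/3.
Similarly Bob's optimal q on s1 is 7/12, and the value is 0·(7/12) + (-8)·(5/12) = -10/3.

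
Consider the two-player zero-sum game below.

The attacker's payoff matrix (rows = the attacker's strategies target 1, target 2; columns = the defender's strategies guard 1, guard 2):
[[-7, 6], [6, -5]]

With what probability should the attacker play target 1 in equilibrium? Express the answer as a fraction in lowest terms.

11/24

Row minima are -7 and -5, so the attacker's maximin is -5; column maxima are 6 and 6, so the defender's minimax is 6. These differ, so the equilibrium is in mixed strategies.
Let the attacker play target 1 with probability p. The defender is indifferent when −7p + 6(1−p) = 6p − 5(1−p), giving p = 11/24.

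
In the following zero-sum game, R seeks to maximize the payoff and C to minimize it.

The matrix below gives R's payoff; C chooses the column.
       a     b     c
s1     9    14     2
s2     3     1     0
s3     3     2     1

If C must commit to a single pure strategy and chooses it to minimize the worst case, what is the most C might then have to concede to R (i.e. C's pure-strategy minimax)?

The worst case (largest entry) in each column is a: 9, b: 14, c: 2.
The best (smallest) of these is 2.

2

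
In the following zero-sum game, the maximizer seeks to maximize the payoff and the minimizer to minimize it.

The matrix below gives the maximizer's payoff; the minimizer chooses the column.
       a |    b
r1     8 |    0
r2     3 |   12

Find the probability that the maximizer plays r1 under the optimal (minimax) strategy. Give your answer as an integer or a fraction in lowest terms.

Row minima are 0 and 3, so the maximizer's maximin is 3; column maxima are 8 and 12, so the minimizer's minimax is 8. These differ, so the equilibrium is in mixed strategies.
Let the maximizer play r1 with probability p. The minimizer is indifferent when 8p + 3(1−p) = 12(1−p), giving p = 9/17.

9/17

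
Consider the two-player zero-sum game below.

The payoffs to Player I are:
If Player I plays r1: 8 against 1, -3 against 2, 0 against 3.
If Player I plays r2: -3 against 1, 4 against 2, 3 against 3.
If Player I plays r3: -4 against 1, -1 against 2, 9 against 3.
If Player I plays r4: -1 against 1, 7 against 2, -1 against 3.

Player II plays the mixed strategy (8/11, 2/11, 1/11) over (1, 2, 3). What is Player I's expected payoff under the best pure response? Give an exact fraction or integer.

58/11

r1: (8)·(8/11) + (-3)·(2/11) + (0)·(1/11) = 58/11.
r2: (-3)·(8/11) + (4)·(2/11) + (3)·(1/11) = -13/11.
r3: (-4)·(8/11) + (-1)·(2/11) + (9)·(1/11) = -25/11.
r4: (-1)·(8/11) + (7)·(2/11) + (-1)·(1/11) = 5/11.
The best pure response is r1 with expected payoff 58/11.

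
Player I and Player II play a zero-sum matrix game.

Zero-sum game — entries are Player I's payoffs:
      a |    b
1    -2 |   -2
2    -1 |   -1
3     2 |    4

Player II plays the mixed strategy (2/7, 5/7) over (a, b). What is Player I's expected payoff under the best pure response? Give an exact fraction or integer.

1: (-2)·(2/7) + (-2)·(5/7) = -2.
2: (-1)·(2/7) + (-1)·(5/7) = -1.
3: (2)·(2/7) + (4)·(5/7) = 24/7.
The best pure response is 3 with expected payoff 24/7.

24/7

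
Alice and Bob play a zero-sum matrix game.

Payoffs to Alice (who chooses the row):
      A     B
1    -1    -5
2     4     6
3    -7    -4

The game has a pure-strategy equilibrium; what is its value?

4

Row minima: -5, 4, -7 → Alice's maximin is 4.
Column maxima: 4, 6 → Bob's minimax is 4.
They coincide at (2, A), so the value is 4.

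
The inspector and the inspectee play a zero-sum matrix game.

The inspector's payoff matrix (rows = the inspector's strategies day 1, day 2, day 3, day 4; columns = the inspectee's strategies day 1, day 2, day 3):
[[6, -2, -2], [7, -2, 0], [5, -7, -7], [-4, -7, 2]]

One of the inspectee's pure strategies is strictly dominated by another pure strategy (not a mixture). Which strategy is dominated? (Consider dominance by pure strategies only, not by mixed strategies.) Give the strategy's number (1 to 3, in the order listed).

1

The inspectee prefers columns that give the inspector less. Compare day 1 with day 2: -2 < 6, -2 < 7, -7 < 5, -7 < -4.
So day 2 strictly dominates day 1 for the inspectee; day 1 is strictly dominated.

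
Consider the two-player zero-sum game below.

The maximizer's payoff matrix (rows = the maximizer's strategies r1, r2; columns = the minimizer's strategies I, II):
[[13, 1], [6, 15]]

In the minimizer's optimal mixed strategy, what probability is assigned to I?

2/3

Row minima are 1 and 6, so the maximizer's maximin is 6; column maxima are 13 and 15, so the minimizer's minimax is 13. These differ, so the equilibrium is in mixed strategies.
Let the minimizer play I with probability q. The maximizer is indifferent when 13q + (1−q) = 6q + 15(1−q), giving q = 2/3.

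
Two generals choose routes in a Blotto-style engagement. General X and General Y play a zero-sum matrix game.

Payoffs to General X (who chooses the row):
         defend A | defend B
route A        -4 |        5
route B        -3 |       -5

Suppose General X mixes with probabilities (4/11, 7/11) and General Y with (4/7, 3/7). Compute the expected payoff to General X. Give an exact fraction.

Against (4/7, 3/7), each row's expected payoff is route A: -1/7; route B: -27/7.
Taking the (4/11, 7/11)-weighted average: (4/11)·(-1/7) + (7/11)·(-27/7) = -193/77.

-193/77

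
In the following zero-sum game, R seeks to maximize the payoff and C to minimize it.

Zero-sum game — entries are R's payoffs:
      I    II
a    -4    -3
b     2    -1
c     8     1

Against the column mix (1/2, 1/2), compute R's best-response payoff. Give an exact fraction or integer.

9/2

a: (-4)·(1/2) + (-3)·(1/2) = -7/2.
b: (2)·(1/2) + (-1)·(1/2) = 1/2.
c: (8)·(1/2) + (1)·(1/2) = 9/2.
The best pure response is c with expected payoff 9/2.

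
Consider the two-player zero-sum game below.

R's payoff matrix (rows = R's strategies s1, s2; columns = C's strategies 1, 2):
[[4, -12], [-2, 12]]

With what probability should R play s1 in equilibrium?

7/15

Row minima are -12 and -2, so R's maximin is -2; column maxima are 4 and 12, so C's minimax is 4. These differ, so the equilibrium is in mixed strategies.
Let R play s1 with probability p. C is indifferent when 4p − 2(1−p) = −12p + 12(1−p), giving p = 7/15.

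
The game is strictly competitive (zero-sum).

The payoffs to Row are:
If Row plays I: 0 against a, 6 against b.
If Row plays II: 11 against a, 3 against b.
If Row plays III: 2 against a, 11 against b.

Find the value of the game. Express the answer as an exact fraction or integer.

115/17

Row I is strictly dominated by row III, so Row never plays it.
The remaining 2×2 game on (II, III) × (a, b) has no saddle point. Let Row play II with probability p; indifference gives 11p + 2(1−p) = 3p + 11(1−p), so p = 9/17.
Similarly Column's optimal q on a is 8/17, and the value is 11·(8/17) + (3)·(9/17) = 115/17.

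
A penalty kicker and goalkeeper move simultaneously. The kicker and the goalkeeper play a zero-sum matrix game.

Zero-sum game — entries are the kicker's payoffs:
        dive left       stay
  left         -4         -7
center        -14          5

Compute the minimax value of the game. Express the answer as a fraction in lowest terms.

Row minima are -7 and -14, so the kicker's maximin is -7; column maxima are -4 and 5, so the goalkeeper's minimax is -4. These differ, so the equilibrium is in mixed strategies.
Let the kicker play left with probability p. The goalkeeper is indifferent when −4p − 14(1−p) = −7p + 5(1−p), giving p = 19/22.
Let the goalkeeper play dive left with probability q. The kicker is indifferent when −4q − 7(1−q) = −14q + 5(1−q), giving q = 6/11.
The value is -4·(6/11) + (-7)·(5/11) = -59/11.

-59/11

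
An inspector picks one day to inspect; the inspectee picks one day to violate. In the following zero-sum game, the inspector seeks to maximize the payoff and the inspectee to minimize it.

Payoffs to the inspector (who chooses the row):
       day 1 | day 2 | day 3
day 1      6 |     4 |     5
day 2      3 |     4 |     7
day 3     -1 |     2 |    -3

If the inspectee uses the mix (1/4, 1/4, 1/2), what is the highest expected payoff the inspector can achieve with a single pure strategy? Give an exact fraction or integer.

21/4

day 1: (6)·(1/4) + (4)·(1/4) + (5)·(1/2) = 5.
day 2: (3)·(1/4) + (4)·(1/4) + (7)·(1/2) = 21/4.
day 3: (-1)·(1/4) + (2)·(1/4) + (-3)·(1/2) = -5/4.
The best pure response is day 2 with expected payoff 21/4.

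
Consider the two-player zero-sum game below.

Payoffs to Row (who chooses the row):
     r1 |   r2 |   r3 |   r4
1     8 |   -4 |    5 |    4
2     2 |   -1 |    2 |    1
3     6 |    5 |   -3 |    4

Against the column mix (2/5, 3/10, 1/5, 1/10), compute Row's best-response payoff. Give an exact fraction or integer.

37/10

1: (8)·(2/5) + (-4)·(3/10) + (5)·(1/5) + (4)·(1/10) = 17/5.
2: (2)·(2/5) + (-1)·(3/10) + (2)·(1/5) + (1)·(1/10) = 1.
3: (6)·(2/5) + (5)·(3/10) + (-3)·(1/5) + (4)·(1/10) = 37/10.
The best pure response is 3 with expected payoff 37/10.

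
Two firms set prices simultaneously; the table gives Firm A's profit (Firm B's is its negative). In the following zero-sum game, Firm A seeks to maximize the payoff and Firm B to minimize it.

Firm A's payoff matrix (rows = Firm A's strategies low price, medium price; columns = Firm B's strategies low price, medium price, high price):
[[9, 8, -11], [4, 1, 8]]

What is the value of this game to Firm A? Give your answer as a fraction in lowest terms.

75/26

Column low price is strictly dominated by medium price for Firm B (it gives Firm A more in every row).
The remaining 2×2 game on (low price, medium price) × (medium price, high price) has no saddle point. Let Firm A play low price with probability p; indifference gives 8p + (1−p) = −11p + 8(1−p), so p = 7/26.
Similarly Firm B's optimal q on medium price is 19/26, and the value is 8·(19/26) + (-11)·(7/26) = 75/26.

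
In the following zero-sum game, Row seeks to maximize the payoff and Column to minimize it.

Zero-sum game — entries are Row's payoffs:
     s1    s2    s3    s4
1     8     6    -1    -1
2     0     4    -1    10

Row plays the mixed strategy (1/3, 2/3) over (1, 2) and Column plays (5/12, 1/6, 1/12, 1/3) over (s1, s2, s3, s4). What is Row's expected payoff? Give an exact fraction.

47/12

Against (5/12, 1/6, 1/12, 1/3), each row's expected payoff is 1: 47/12; 2: 47/12.
Taking the (1/3, 2/3)-weighted average: (1/3)·(47/12) + (2/3)·(47/12) = 47/12.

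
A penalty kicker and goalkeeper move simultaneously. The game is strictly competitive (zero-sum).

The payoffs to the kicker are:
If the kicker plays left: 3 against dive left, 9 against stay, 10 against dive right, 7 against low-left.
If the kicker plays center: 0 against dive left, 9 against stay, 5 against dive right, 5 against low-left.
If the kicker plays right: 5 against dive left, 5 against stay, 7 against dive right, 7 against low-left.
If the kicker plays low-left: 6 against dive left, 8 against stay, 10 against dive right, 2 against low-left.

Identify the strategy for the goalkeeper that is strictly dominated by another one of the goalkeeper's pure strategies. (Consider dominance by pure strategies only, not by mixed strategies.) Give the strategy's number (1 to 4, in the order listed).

3

The goalkeeper prefers columns that give the kicker less. Compare dive right with dive left: 3 < 10, 0 < 5, 5 < 7, 6 < 10.
So dive left strictly dominates dive right for the goalkeeper; dive right is strictly dominated.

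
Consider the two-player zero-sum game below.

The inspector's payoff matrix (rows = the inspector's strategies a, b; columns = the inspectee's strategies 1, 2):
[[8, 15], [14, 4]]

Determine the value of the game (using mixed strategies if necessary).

178/17

Row minima are 8 and 4, so the inspector's maximin is 8; column maxima are 14 and 15, so the inspectee's minimax is 14. These differ, so the equilibrium is in mixed strategies.
Let the inspector play a with probability p. The inspectee is indifferent when 8p + 14(1−p) = 15p + 4(1−p), giving p = 10/17.
Let the inspectee play 1 with probability q. The inspector is indifferent when 8q + 15(1−q) = 14q + 4(1−q), giving q = 11/17.
The value is 8·(11/17) + (15)·(6/17) = 178/17.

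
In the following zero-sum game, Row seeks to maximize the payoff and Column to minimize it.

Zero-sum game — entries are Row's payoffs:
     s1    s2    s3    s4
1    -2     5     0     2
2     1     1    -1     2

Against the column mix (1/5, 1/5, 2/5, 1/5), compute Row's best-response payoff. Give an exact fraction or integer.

1

1: (-2)·(1/5) + (5)·(1/5) + (0)·(2/5) + (2)·(1/5) = 1.
2: (1)·(1/5) + (1)·(1/5) + (-1)·(2/5) + (2)·(1/5) = 2/5.
The best pure response is 1 with expected payoff 1.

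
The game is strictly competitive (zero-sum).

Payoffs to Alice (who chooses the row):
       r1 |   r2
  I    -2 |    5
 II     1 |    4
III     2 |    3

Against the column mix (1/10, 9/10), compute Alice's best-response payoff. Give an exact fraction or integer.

43/10

I: (-2)·(1/10) + (5)·(9/10) = 43/10.
II: (1)·(1/10) + (4)·(9/10) = 37/10.
III: (2)·(1/10) + (3)·(9/10) = 29/10.
The best pure response is I with expected payoff 43/10.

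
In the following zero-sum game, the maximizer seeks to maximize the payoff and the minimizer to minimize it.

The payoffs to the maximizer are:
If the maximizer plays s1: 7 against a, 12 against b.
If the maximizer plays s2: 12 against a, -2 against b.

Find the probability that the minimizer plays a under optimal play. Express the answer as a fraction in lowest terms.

Row minima are 7 and -2, so the maximizer's maximin is 7; column maxima are 12 and 12, so the minimizer's minimax is 12. These differ, so the equilibrium is in mixed strategies.
Let the minimizer play a with probability q. The maximizer is indifferent when 7q + 12(1−q) = 12q − 2(1−q), giving q = 14/19.

14/19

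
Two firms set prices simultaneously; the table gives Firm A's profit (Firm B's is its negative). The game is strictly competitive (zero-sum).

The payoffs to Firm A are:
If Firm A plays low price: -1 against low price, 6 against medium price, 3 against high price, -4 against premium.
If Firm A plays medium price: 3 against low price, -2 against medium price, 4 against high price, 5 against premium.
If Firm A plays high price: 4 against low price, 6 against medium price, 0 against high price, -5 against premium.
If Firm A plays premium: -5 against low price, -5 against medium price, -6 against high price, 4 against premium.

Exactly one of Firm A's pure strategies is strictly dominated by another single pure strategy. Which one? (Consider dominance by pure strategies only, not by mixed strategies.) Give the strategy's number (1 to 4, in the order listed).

4

Compare premium with medium price: 3 > -5, -2 > -5, 4 > -6, 5 > 4.
So medium price strictly dominates premium for Firm A; premium is strictly dominated.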